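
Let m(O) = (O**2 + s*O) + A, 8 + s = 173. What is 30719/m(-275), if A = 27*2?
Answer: 30719/30304 ≈ 1.0137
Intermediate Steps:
s = 165 (s = -8 + 173 = 165)
A = 54
m(O) = 54 + O**2 + 165*O (m(O) = (O**2 + 165*O) + 54 = 54 + O**2 + 165*O)
30719/m(-275) = 30719/(54 + (-275)**2 + 165*(-275)) = 30719/(54 + 75625 - 45375) = 30719/30304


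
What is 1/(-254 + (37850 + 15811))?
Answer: 1/53407 ≈ 1.8724e-5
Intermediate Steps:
1/(-254 + (37850 + 15811)) = 1/(-254 + 53661) = 1/53407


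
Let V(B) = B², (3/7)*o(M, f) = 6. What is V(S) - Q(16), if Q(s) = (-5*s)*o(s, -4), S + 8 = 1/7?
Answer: 57905/49 ≈ 1181.7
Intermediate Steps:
S = -55/7 (S = -8 + 1/7 = -8 + ⅐ = -55/7 ≈ -7.8571)
o(M, f) = 14 (o(M, f) = (7/3)*6 = 14)
Q(s) = -70*s (Q(s) = -5*s*14 = -70*s)
V(S) - Q(16) = (-55/7)² - (-70)*16 = 3025/49 - 1*(-1120) = 3025/49 + 1120 = 57905/49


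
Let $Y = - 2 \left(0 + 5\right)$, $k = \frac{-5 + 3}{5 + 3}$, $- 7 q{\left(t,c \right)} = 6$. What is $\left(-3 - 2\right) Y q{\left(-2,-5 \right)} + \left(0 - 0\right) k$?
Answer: $- \frac{300}{7} \approx -42.857$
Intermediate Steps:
$q{\left(t,c \right)} = - \frac{6}{7}$ ($q{\left(t,c \right)} = \left(- \frac{1}{7}\right) 6 = - \frac{6}{7}$)
$k = - \frac{1}{4}$ ($k = - \frac{2}{8} = \left(-2\right) \frac{1}{8} = - \frac{1}{4} \approx -0.25$)
$Y = -10$ ($Y = \left(-2\right) 5 = -10$)
$\left(-3 - 2\right) Y q{\left(-2,-5 \right)} + \left(0 - 0\right) k = \left(-3 - 2\right) \left(-10\right) \left(- \frac{6}{7}\right) + \left(0 - 0\right) \left(- \frac{1}{4}\right) = \left(-5\right) \left(-10\right) \left(- \frac{6}{7}\right) + \left(0 + 0\right) \left(- \frac{1}{4}\right) = 50 \left(- \frac{6}{7}\right) + 0 \left(- \frac{1}{4}\right) = - \frac{300}{7} + 0 = - \frac{300}{7}$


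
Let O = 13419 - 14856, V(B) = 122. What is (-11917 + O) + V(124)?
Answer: -13232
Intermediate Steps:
O = -1437
(-11917 + O) + V(124) = (-11917 - 1437) + 122 = -13354 + 122 = -13232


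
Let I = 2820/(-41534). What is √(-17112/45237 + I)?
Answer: I*√43751561777710294/313145593 ≈ 0.66796*I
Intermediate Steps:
I = -1410/20767 (I = 2820*(-1/41534) = -1410/20767 ≈ -0.067896)
√(-17112/45237 + I) = √(-17112/45237 - 1410/20767) = √(-17112*1/45237 - 1410/20767) = √(-5704/15079 - 1410/20767) = √(-139716358/313145593) = I*√43751561777710294/313145593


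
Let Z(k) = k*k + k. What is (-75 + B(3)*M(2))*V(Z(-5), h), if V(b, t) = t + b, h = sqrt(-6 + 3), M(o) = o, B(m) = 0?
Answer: -1500 - 75*I*sqrt(3) ≈ -1500.0 - 129.9*I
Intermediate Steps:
h = I*sqrt(3) (h = sqrt(-3) = I*sqrt(3) ≈ 1.732*I)
Z(k) = k + k**2 (Z(k) = k**2 + k = k + k**2)
V(b, t) = b + t
(-75 + B(3)*M(2))*V(Z(-5), h) = (-75 + 0*2)*(-5*(1 - 5) + I*sqrt(3)) = (-75 + 0)*(-5*(-4) + I*sqrt(3)) = -75*(20 + I*sqrt(3)) = -1500 - 75*I*sqrt(3)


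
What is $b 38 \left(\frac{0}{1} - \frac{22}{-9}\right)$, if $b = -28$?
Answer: $- \frac{23408}{9} \approx -2600.9$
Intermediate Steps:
$b 38 \left(\frac{0}{1} - \frac{22}{-9}\right) = \left(-28\right) 38 \left(\frac{0}{1} - \frac{22}{-9}\right) = - 1064 \left(0 \cdot 1 - - \frac{22}{9}\right) = - 1064 \left(0 + \frac{22}{9}\right) = \left(-1064\right) \frac{22}{9} = - \frac{23408}{9}$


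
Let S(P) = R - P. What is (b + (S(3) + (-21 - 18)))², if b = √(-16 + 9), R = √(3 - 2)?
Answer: (41 - I*√7)² ≈ 1674.0 - 216.95*I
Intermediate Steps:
R = 1 (R = √1 = 1)
b = I*√7 (b = √(-7) = I*√7 ≈ 2.6458*I)
S(P) = 1 - P
(b + (S(3) + (-21 - 18)))² = (I*√7 + ((1 - 1*3) + (-21 - 18)))² = (I*√7 + ((1 - 3) - 39))² = (I*√7 + (-2 - 39))² = (I*√7 - 41)² = (-41 + I*√7)²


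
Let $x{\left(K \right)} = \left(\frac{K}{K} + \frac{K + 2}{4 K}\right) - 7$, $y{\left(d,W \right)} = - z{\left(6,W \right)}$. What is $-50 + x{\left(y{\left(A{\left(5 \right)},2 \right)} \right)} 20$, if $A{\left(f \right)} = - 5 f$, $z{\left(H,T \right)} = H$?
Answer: $- \frac{500}{3} \approx -166.67$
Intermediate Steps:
$y{\left(d,W \right)} = -6$ ($y{\left(d,W \right)} = \left(-1\right) 6 = -6$)
$x{\left(K \right)} = -6 + \frac{2 + K}{4 K}$ ($x{\left(K \right)} = \left(1 + \left(2 + K\right) \frac{1}{4 K}\right) - 7 = \left(1 + \frac{2 + K}{4 K}\right) - 7 = -6 + \frac{2 + K}{4 K}$)
$-50 + x{\left(y{\left(A{\left(5 \right)},2 \right)} \right)} 20 = -50 + \frac{2 - -138}{4 \left(-6\right)} 20 = -50 + \frac{1}{4} \left(- \frac{1}{6}\right) \left(2 + 138\right) 20 = -50 + \frac{1}{4} \left(- \frac{1}{6}\right) 140 \cdot 20 = -50 - \frac{350}{3} = - \frac{500}{3}$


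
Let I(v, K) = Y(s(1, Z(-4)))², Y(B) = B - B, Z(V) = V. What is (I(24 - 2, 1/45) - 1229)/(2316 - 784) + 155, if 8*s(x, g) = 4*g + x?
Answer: 236231/1532 ≈ 154.20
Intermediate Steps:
s(x, g) = g/2 + x/8 (s(x, g) = (4*g + x)/8 = (x + 4*g)/8 = g/2 + x/8)
Y(B) = 0
I(v, K) = 0 (I(v, K) = 0² = 0)
(I(24 - 2, 1/45) - 1229)/(2316 - 784) + 155 = (0 - 1229)/(2316 - 784) + 155 = -1229/1532 + 155 = 236231/1532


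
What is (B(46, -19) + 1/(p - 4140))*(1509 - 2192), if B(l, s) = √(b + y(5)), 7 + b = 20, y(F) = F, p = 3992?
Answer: 683/148 - 2049*√2 ≈ -2893.1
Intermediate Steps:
b = 13 (b = -7 + 20 = 13)
B(l, s) = 3*√2 (B(l, s) = √(13 + 5) = √18 = 3*√2)
(B(46, -19) + 1/(p - 4140))*(1509 - 2192) = (3*√2 + 1/(3992 - 4140))*(1509 - 2192) = (3*√2 + 1/(-148))*(-683) = (3*√2 - 1/148)*(-683) = (-1/148 + 3*√2)*(-683) = 683/148 - 2049*√2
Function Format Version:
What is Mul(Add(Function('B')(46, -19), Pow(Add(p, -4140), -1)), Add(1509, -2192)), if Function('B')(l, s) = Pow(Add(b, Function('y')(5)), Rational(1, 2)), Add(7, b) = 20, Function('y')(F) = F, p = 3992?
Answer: Add(Rational(683, 148), Mul(-2049, Pow(2, Rational(1, 2)))) ≈ -2893.1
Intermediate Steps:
b = 13 (b = Add(-7, 20) = 13)
Function('B')(l, s) = Mul(3, Pow(2, Rational(1, 2))) (Function('B')(l, s) = Pow(Add(13, 5), Rational(1, 2)) = Pow(18, Rational(1, 2)) = Mul(3, Pow(2, Rational(1, 2))))
Mul(Add(Function('B')(46, -19), Pow(Add(p, -4140), -1)), Add(1509, -2192)) = Mul(Add(Mul(3, Pow(2, Rational(1, 2))), Pow(Add(3992, -4140), -1)), Add(1509, -2192)) = Mul(Add(Mul(3, Pow(2, Rational(1, 2))), Pow(-148, -1)), -683) = Mul(Add(Mul(3, Pow(2, Rational(1, 2))), Rational(-1, 148)), -683) = Mul(Add(Rational(-1, 148), Mul(3, Pow(2, Rational(1, 2)))), -683) = Add(Rational(683, 148), Mul(-2049, Pow(2, Rational(1, 2))))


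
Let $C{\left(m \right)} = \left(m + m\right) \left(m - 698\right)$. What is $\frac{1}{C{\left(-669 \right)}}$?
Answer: $\frac{1}{1829046} \approx 5.4673 \cdot 10^{-7}$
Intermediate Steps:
$C{\left(m \right)} = 2 m \left(-698 + m\right)$
$\frac{1}{C{\left(-669 \right)}} = \frac{1}{2 \left(-669\right) \left(-698 - 669\right)} = \frac{1}{2 \left(-669\right) \left(-1367\right)} = \frac{1}{1829046}$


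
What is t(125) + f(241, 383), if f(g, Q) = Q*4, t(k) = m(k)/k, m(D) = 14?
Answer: 191514/125 ≈ 1532.1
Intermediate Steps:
t(k) = 14/k
f(g, Q) = 4*Q
t(125) + f(241, 383) = 14/125 + 4*383 = 14*(1/125) + 1532 = 14/125 + 1532 = 191514/125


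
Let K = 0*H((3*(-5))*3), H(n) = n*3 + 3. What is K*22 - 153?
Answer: -153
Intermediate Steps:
H(n) = 3 + 3*n (H(n) = 3*n + 3 = 3 + 3*n)
K = 0 (K = 0*(3 + 3*((3*(-5))*3)) = 0*(3 + 3*(-15*3)) = 0*(3 + 3*(-45)) = 0*(3 - 135) = 0*(-132) = 0)
K*22 - 153 = 0*22 - 153 = 0 - 153 = -153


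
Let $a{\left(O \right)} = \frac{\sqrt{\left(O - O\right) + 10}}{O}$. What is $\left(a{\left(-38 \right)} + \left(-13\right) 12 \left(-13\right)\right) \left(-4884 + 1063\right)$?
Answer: $-7748988 + \frac{3821 \sqrt{10}}{38} \approx -7.7487 \cdot 10^{6}$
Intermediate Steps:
$a{\left(O \right)} = \frac{\sqrt{10}}{O}$ ($a{\left(O \right)} = \frac{\sqrt{0 + 10}}{O} = \frac{\sqrt{10}}{O}$)
$\left(a{\left(-38 \right)} + \left(-13\right) 12 \left(-13\right)\right) \left(-4884 + 1063\right) = \left(\frac{\sqrt{10}}{-38} + \left(-13\right) 12 \left(-13\right)\right) \left(-4884 + 1063\right) = \left(\sqrt{10} \left(- \frac{1}{38}\right) - -2028\right) \left(-3821\right) = \left(- \frac{\sqrt{10}}{38} + 2028\right) \left(-3821\right) = \left(2028 - \frac{\sqrt{10}}{38}\right) \left(-3821\right) = -7748988 + \frac{3821 \sqrt{10}}{38}$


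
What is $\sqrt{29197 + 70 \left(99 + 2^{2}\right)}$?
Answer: $7 \sqrt{743} \approx 190.81$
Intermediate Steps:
$\sqrt{29197 + 70 \left(99 + 2^{2}\right)} = \sqrt{29197 + 70 \left(99 + 4\right)} = \sqrt{29197 + 70 \cdot 103} = \sqrt{29197 + 7210} = \sqrt{36407} = 7 \sqrt{743}$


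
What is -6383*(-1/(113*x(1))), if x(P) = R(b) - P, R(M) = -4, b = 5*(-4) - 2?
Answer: -6383/565 ≈ -11.297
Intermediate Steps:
b = -22 (b = -20 - 2 = -22)
x(P) = -4 - P
-6383*(-1/(113*x(1))) = -6383*(-1/(113*(-4 - 1*1))) = -6383*(-1/(113*(-4 - 1))) = -6383/((-5*(-113))) = -6383/565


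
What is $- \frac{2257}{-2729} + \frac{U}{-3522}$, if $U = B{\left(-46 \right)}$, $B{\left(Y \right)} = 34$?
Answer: $\frac{3928184}{4805769} \approx 0.81739$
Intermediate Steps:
$U = 34$
$- \frac{2257}{-2729} + \frac{U}{-3522} = - \frac{2257}{-2729} + \frac{34}{-3522} = \left(-2257\right) \left(- \frac{1}{2729}\right) + 34 \left(- \frac{1}{3522}\right) = \frac{2257}{2729} - \frac{17}{1761} = \frac{3928184}{4805769}$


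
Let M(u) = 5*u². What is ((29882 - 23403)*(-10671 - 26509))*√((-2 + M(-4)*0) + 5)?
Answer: -240889220*√3 ≈ -4.1723e+8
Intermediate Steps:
((29882 - 23403)*(-10671 - 26509))*√((-2 + M(-4)*0) + 5) = ((29882 - 23403)*(-10671 - 26509))*√((-2 + (5*(-4)²)*0) + 5) = (6479*(-37180))*√((-2 + (5*16)*0) + 5) = -240889220*√((-2 + 80*0) + 5) = -240889220*√((-2 + 0) + 5) = -240889220*√(-2 + 5) = -240889220*√3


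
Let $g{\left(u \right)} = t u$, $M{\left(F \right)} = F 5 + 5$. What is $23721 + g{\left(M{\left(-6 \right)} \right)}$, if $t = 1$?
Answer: $23696$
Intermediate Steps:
$M{\left(F \right)} = 5 + 5 F$ ($M{\left(F \right)} = 5 F + 5 = 5 + 5 F$)
$g{\left(u \right)} = u$ ($g{\left(u \right)} = 1 u = u$)
$23721 + g{\left(M{\left(-6 \right)} \right)} = 23721 + \left(5 + 5 \left(-6\right)\right) = 23721 + \left(5 - 30\right) = 23721 - 25 = 23696$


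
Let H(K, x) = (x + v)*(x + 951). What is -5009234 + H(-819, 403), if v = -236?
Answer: -4783116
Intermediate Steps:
H(K, x) = (-236 + x)*(951 + x) (H(K, x) = (x - 236)*(x + 951) = (-236 + x)*(951 + x))
-5009234 + H(-819, 403) = -5009234 + (-224436 + 403**2 + 715*403) = -5009234 + (-224436 + 162409 + 288145) = -5009234 + 226118 = -4783116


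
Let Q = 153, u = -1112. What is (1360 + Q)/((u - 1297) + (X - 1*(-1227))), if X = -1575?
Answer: -1513/2757 ≈ -0.54879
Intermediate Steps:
(1360 + Q)/((u - 1297) + (X - 1*(-1227))) = (1360 + 153)/((-1112 - 1297) + (-1575 - 1*(-1227))) = 1513/(-2409 + (-1575 + 1227)) = 1513/(-2409 - 348) = 1513/(-2757) = 1513*(-1/2757) = -1513/2757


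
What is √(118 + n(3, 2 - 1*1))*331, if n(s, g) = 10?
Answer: 2648*√2 ≈ 3744.8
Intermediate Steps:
√(118 + n(3, 2 - 1*1))*331 = √(118 + 10)*331 = √128*331 = (8*√2)*331 = 2648*√2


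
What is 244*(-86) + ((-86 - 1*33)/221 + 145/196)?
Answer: -53466719/2548 ≈ -20984.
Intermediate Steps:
244*(-86) + ((-86 - 1*33)/221 + 145/196) = -20984 + ((-86 - 33)*(1/221) + 145*(1/196)) = -20984 + (-119*1/221 + 145/196) = -20984 + (-7/13 + 145/196) = -20984 + 513/2548 = -53466719/2548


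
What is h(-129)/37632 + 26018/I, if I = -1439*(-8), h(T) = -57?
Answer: 40768883/18050816 ≈ 2.2586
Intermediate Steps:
I = 11512
h(-129)/37632 + 26018/I = -57/37632 + 26018/11512 = -57*1/37632 + 26018*(1/11512) = -19/12544 + 13009/5756 = 40768883/18050816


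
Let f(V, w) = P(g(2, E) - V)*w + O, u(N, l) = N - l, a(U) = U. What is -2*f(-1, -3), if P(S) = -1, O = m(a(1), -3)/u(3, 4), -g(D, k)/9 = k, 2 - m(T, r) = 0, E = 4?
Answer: -2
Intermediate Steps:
m(T, r) = 2 (m(T, r) = 2 - 1*0 = 2 + 0 = 2)
g(D, k) = -9*k
O = -2 (O = 2/(3 - 1*4) = 2/(3 - 4) = 2/(-1) = 2*(-1) = -2)
f(V, w) = -2 - w (f(V, w) = -w - 2 = -2 - w)
-2*f(-1, -3) = -2*(-2 - 1*(-3)) = -2*(-2 + 3) = -2*1 = -2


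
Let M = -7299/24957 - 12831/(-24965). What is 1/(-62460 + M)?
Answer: -69227945/4323962110952 ≈ -1.6010e-5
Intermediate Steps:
M = 15333748/69227945 (M = -7299*1/24957 - 12831*(-1/24965) = -811/2773 + 12831/24965 = 15333748/69227945 ≈ 0.22150)
1/(-62460 + M) = 1/(-62460 + 15333748/69227945) = 1/(-4323962110952/69227945) = -69227945/4323962110952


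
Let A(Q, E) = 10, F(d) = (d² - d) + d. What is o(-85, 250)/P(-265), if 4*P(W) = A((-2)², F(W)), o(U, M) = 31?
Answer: 62/5 ≈ 12.400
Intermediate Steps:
F(d) = d²
P(W) = 5/2 (P(W) = (¼)*10 = 5/2)
o(-85, 250)/P(-265) = 31/(5/2) = 31*(⅖) = 62/5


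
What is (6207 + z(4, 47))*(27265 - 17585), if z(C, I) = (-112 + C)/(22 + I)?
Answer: 1381578000/23 ≈ 6.0069e+7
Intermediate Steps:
z(C, I) = (-112 + C)/(22 + I)
(6207 + z(4, 47))*(27265 - 17585) = (6207 + (-112 + 4)/(22 + 47))*(27265 - 17585) = (6207 - 108/69)*9680 = (6207 + (1/69)*(-108))*9680 = (6207 - 36/23)*9680 = (142725/23)*9680 = 1381578000/23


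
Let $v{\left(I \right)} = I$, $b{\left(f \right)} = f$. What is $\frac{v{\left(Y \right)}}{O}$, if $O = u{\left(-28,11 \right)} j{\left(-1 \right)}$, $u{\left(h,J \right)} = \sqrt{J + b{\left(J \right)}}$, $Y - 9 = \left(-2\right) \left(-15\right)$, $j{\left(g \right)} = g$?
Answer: $- \frac{39 \sqrt{22}}{22} \approx -8.3148$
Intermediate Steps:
$Y = 39$ ($Y = 9 - -30 = 9 + 30 = 39$)
$u{\left(h,J \right)} = \sqrt{2} \sqrt{J}$ ($u{\left(h,J \right)} = \sqrt{J + J} = \sqrt{2 J} = \sqrt{2} \sqrt{J}$)
$O = - \sqrt{22}$ ($O = \sqrt{2} \sqrt{11} \left(-1\right) = \sqrt{22} \left(-1\right) = - \sqrt{22} \approx -4.6904$)
$\frac{v{\left(Y \right)}}{O} = \frac{39}{\left(-1\right) \sqrt{22}} = 39 \left(- \frac{\sqrt{22}}{22}\right) = - \frac{39 \sqrt{22}}{22}$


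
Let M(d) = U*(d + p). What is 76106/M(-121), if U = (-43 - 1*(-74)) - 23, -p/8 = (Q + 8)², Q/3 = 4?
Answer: -38053/13284 ≈ -2.8646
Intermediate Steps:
Q = 12 (Q = 3*4 = 12)
p = -3200 (p = -8*(12 + 8)² = -8*20² = -8*400 = -3200)
U = 8 (U = (-43 + 74) - 23 = 31 - 23 = 8)
M(d) = -25600 + 8*d (M(d) = 8*(d - 3200) = 8*(-3200 + d) = -25600 + 8*d)
76106/M(-121) = 76106/(-25600 + 8*(-121)) = 76106/(-25600 - 968) = 76106/(-26568) = 76106*(-1/26568) = -38053/13284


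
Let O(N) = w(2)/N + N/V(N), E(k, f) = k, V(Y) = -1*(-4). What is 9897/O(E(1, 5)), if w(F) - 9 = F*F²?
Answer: 13196/23 ≈ 573.74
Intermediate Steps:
w(F) = 9 + F³ (w(F) = 9 + F*F² = 9 + F³)
V(Y) = 4
O(N) = 17/N + N/4 (O(N) = (9 + 2³)/N + N/4 = (9 + 8)/N + N*(¼) = 17/N + N/4)
9897/O(E(1, 5)) = 9897/(17/1 + (¼)*1) = 9897/(17*1 + ¼) = 9897/(17 + ¼) = 9897/(69/4) = 9897*(4/69) = 13196/23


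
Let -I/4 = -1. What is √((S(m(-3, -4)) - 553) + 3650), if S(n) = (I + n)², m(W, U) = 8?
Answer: √3241 ≈ 56.930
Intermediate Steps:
I = 4 (I = -4*(-1) = 4)
S(n) = (4 + n)²
√((S(m(-3, -4)) - 553) + 3650) = √(((4 + 8)² - 553) + 3650) = √((12² - 553) + 3650) = √((144 - 553) + 3650) = √(-409 + 3650) = √3241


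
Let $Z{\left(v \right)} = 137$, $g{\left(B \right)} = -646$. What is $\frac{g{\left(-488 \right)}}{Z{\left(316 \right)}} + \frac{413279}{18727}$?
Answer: $\frac{44521581}{2565599} \approx 17.353$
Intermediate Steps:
$\frac{g{\left(-488 \right)}}{Z{\left(316 \right)}} + \frac{413279}{18727} = - \frac{646}{137} + \frac{413279}{18727} = \frac{44521581}{2565599}$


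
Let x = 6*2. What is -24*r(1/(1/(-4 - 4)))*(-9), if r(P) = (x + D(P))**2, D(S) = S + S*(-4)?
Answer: 279936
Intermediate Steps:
D(S) = -3*S (D(S) = S - 4*S = -3*S)
x = 12
r(P) = (12 - 3*P)**2
-24*r(1/(1/(-4 - 4)))*(-9) = -216*(-4 + 1/(1/(-4 - 4)))**2*(-9) = -216*(-4 + 1/(1/(-8)))**2*(-9) = -216*(-4 + 1/(-1/8))**2*(-9) = -216*(-4 - 8)**2*(-9) = -216*(-12)**2*(-9) = -216*144*(-9) = -24*1296*(-9) = -31104*(-9) = 279936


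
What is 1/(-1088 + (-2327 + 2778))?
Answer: -1/637 ≈ -0.0015699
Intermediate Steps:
1/(-1088 + (-2327 + 2778)) = 1/(-1088 + 451) = 1/(-637) = -1/637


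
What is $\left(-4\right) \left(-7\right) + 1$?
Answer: $29$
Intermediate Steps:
$\left(-4\right) \left(-7\right) + 1 = 28 + 1 = 29$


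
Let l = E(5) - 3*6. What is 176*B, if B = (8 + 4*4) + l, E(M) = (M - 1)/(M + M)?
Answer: 5632/5 ≈ 1126.4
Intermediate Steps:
E(M) = (-1 + M)/(2*M) (E(M) = (-1 + M)/((2*M)) = (-1 + M)*(1/(2*M)) = (-1 + M)/(2*M))
l = -88/5 (l = (½)*(-1 + 5)/5 - 3*6 = (½)*(⅕)*4 - 18 = ⅖ - 18 = -88/5 ≈ -17.600)
B = 32/5 (B = (8 + 4*4) - 88/5 = (8 + 16) - 88/5 = 24 - 88/5 = 32/5 ≈ 6.4000)
176*B = 176*(32/5) = 5632/5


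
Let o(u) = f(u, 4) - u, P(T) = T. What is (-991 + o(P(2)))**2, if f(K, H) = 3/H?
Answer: 15752961/16 ≈ 9.8456e+5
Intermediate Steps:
o(u) = 3/4 - u
(-991 + o(P(2)))**2 = (-991 + (3/4 - 1*2))**2 = (-991 + (3/4 - 2))**2 = (-991 - 5/4)**2 = (-3969/4)**2 = 15752961/16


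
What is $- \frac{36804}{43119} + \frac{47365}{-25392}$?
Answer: $- \frac{330762067}{121653072} \approx -2.7189$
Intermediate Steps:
$- \frac{36804}{43119} + \frac{47365}{-25392} = \left(-36804\right) \frac{1}{43119} + 47365 \left(- \frac{1}{25392}\right) = - \frac{12268}{14373} - \frac{47365}{25392} = - \frac{330762067}{121653072}$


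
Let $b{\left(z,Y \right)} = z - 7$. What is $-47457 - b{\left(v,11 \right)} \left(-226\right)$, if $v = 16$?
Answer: $-45423$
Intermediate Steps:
$b{\left(z,Y \right)} = -7 + z$
$-47457 - b{\left(v,11 \right)} \left(-226\right) = -47457 - \left(-7 + 16\right) \left(-226\right) = -47457 - 9 \left(-226\right) = -47457 - -2034 = -47457 + 2034 = -45423$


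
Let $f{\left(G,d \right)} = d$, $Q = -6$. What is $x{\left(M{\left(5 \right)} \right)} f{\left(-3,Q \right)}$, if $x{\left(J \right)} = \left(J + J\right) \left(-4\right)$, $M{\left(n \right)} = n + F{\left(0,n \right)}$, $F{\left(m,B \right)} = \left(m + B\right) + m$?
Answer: $480$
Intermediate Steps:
$F{\left(m,B \right)} = B + 2 m$ ($F{\left(m,B \right)} = \left(B + m\right) + m = B + 2 m$)
$M{\left(n \right)} = 2 n$ ($M{\left(n \right)} = n + \left(n + 2 \cdot 0\right) = n + \left(n + 0\right) = n + n = 2 n$)
$x{\left(J \right)} = - 8 J$ ($x{\left(J \right)} = 2 J \left(-4\right) = - 8 J$)
$x{\left(M{\left(5 \right)} \right)} f{\left(-3,Q \right)} = - 8 \cdot 2 \cdot 5 \left(-6\right) = \left(-8\right) 10 \left(-6\right) = \left(-80\right) \left(-6\right) = 480$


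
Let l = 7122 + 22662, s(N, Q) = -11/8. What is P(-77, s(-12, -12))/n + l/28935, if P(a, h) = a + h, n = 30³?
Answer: 47520013/46296000 ≈ 1.0264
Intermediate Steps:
s(N, Q) = -11/8 (s(N, Q) = -11*⅛ = -11/8)
l = 29784
n = 27000
P(-77, s(-12, -12))/n + l/28935 = (-77 - 11/8)/27000 + 29784/28935 = -627/8*1/27000 + 29784*(1/28935) = -209/72000 + 9928/9645 = 47520013/46296000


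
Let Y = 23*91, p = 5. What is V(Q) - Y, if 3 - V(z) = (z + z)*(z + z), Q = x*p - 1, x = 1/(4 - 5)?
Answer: -2234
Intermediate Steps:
Y = 2093
x = -1 (x = 1/(-1) = -1)
Q = -6 (Q = -1*5 - 1 = -5 - 1 = -6)
V(z) = 3 - 4*z² (V(z) = 3 - (z + z)*(z + z) = 3 - 2*z*2*z = 3 - 4*z²)
V(Q) - Y = (3 - 4*(-6)²) - 1*2093 = (3 - 4*36) - 2093 = (3 - 144) - 2093 = -141 - 2093 = -2234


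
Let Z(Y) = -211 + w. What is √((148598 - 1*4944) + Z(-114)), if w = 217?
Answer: 2*√35915 ≈ 379.02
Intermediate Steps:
Z(Y) = 6 (Z(Y) = -211 + 217 = 6)
√((148598 - 1*4944) + Z(-114)) = √((148598 - 1*4944) + 6) = √((148598 - 4944) + 6) = √(143654 + 6) = √143660 = 2*√35915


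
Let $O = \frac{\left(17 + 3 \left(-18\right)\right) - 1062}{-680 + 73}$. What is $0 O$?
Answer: $0$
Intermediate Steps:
$O = \frac{1099}{607}$ ($O = \frac{\left(17 - 54\right) - 1062}{-607} = \left(-37 - 1062\right) \left(- \frac{1}{607}\right) = \left(-1099\right) \left(- \frac{1}{607}\right) = \frac{1099}{607} \approx 1.8105$)
$0 O = 0 \cdot \frac{1099}{607} = 0$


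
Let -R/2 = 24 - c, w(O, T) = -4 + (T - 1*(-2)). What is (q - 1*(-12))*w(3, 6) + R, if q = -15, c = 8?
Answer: -44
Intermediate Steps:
w(O, T) = -2 + T (w(O, T) = -4 + (T + 2) = -4 + (2 + T) = -2 + T)
R = -32 (R = -2*(24 - 1*8) = -2*(24 - 8) = -2*16 = -32)
(q - 1*(-12))*w(3, 6) + R = (-15 - 1*(-12))*(-2 + 6) - 32 = (-15 + 12)*4 - 32 = -3*4 - 32 = -12 - 32 = -44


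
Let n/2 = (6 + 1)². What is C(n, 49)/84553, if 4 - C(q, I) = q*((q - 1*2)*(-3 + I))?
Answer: -432764/84553 ≈ -5.1183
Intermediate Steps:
n = 98 (n = 2*(6 + 1)² = 2*7² = 2*49 = 98)
C(q, I) = 4 - q*(-3 + I)*(-2 + q) (C(q, I) = 4 - q*(q - 1*2)*(-3 + I) = 4 - q*(q - 2)*(-3 + I) = 4 - q*(-2 + q)*(-3 + I) = 4 - q*(-3 + I)*(-2 + q))
C(n, 49)/84553 = (4 - 6*98 + 3*98² - 1*49*98² + 2*49*98)/84553 = (4 - 588 + 3*9604 - 1*49*9604 + 9604)*(1/84553) = (4 - 588 + 28812 - 470596 + 9604)*(1/84553) = -432764*1/84553 = -432764/84553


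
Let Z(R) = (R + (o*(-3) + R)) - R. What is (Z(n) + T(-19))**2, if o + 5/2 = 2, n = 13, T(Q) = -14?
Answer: 1/4 ≈ 0.25000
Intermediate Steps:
o = -1/2 (o = -5/2 + 2 = -1/2 ≈ -0.50000)
Z(R) = 3/2 + R (Z(R) = (R + (-1/2*(-3) + R)) - R = (R + (3/2 + R)) - R = (3/2 + 2*R) - R = 3/2 + R)
(Z(n) + T(-19))**2 = ((3/2 + 13) - 14)**2 = (29/2 - 14)**2 = (1/2)**2 = 1/4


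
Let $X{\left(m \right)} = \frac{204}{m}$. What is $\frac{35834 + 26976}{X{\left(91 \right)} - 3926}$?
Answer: $- \frac{2857855}{178531} \approx -16.008$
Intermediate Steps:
$\frac{35834 + 26976}{X{\left(91 \right)} - 3926} = \frac{35834 + 26976}{\frac{204}{91} - 3926} = \frac{62810}{204 \cdot \frac{1}{91} - 3926} = \frac{62810}{\frac{204}{91} - 3926} = \frac{62810}{- \frac{357062}{91}} = 62810 \left(- \frac{91}{357062}\right) = - \frac{2857855}{178531}$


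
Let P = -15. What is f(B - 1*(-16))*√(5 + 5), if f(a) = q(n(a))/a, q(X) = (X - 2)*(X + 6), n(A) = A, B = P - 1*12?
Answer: -65*√10/11 ≈ -18.686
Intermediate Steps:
B = -27 (B = -15 - 1*12 = -15 - 12 = -27)
q(X) = (-2 + X)*(6 + X)
f(a) = (-12 + a² + 4*a)/a
f(B - 1*(-16))*√(5 + 5) = (4 + (-27 - 1*(-16)) - 12/(-27 - 1*(-16)))*√(5 + 5) = (4 + (-27 + 16) - 12/(-27 + 16))*√10 = (4 - 11 - 12/(-11))*√10 = (4 - 11 - 12*(-1/11))*√10 = (4 - 11 + 12/11)*√10 = -65*√10/11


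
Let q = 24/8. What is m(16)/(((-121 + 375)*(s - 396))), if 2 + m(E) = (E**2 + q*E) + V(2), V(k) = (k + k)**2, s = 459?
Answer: 53/2667 ≈ 0.019873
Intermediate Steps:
V(k) = 4*k**2 (V(k) = (2*k)**2 = 4*k**2)
q = 3 (q = 24*(1/8) = 3)
m(E) = 14 + E**2 + 3*E (m(E) = -2 + ((E**2 + 3*E) + 4*2**2) = -2 + ((E**2 + 3*E) + 4*4) = -2 + ((E**2 + 3*E) + 16) = -2 + (16 + E**2 + 3*E) = 14 + E**2 + 3*E)
m(16)/(((-121 + 375)*(s - 396))) = (14 + 16**2 + 3*16)/(((-121 + 375)*(459 - 396))) = (14 + 256 + 48)/((254*63)) = 318/16002 = 318*(1/16002) = 53/2667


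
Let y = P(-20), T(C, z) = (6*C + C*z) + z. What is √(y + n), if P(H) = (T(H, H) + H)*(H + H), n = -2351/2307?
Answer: I*√51099014157/2307 ≈ 97.985*I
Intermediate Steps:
n = -2351/2307 (n = -2351*1/2307 = -2351/2307 ≈ -1.0191)
T(C, z) = z + 6*C + C*z
P(H) = 2*H*(H² + 8*H) (P(H) = ((H + 6*H + H*H) + H)*(H + H) = ((H + 6*H + H²) + H)*(2*H) = ((H² + 7*H) + H)*(2*H) = (H² + 8*H)*(2*H) = 2*H*(H² + 8*H))
y = -9600 (y = 2*(-20)²*(8 - 20) = 2*400*(-12) = -9600)
√(y + n) = √(-9600 - 2351/2307) = √(-22149551/2307) = I*√51099014157/2307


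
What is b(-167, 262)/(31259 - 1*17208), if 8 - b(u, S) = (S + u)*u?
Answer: 15873/14051 ≈ 1.1297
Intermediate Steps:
b(u, S) = 8 - u*(S + u) (b(u, S) = 8 - (S + u)*u = 8 - u*(S + u))
b(-167, 262)/(31259 - 1*17208) = (8 - 1*(-167)² - 1*262*(-167))/(31259 - 1*17208) = (8 - 1*27889 + 43754)/(31259 - 17208) = (8 - 27889 + 43754)/14051 = 15873*(1/14051) = 15873/14051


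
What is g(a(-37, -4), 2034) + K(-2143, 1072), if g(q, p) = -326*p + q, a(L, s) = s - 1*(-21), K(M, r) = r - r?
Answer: -663067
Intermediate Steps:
K(M, r) = 0
a(L, s) = 21 + s (a(L, s) = s + 21 = 21 + s)
g(q, p) = q - 326*p
g(a(-37, -4), 2034) + K(-2143, 1072) = ((21 - 4) - 326*2034) + 0 = (17 - 663084) + 0 = -663067 + 0 = -663067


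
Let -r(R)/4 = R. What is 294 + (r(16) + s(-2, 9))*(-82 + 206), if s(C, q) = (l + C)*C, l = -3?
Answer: -6402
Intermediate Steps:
r(R) = -4*R
s(C, q) = C*(-3 + C) (s(C, q) = (-3 + C)*C = C*(-3 + C))
294 + (r(16) + s(-2, 9))*(-82 + 206) = 294 + (-4*16 - 2*(-3 - 2))*(-82 + 206) = 294 + (-64 - 2*(-5))*124 = 294 + (-64 + 10)*124 = 294 - 54*124 = 294 - 6696 = -6402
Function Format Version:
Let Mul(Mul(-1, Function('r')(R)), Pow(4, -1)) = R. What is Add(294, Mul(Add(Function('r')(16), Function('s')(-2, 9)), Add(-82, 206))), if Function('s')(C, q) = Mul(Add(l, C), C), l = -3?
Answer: -6402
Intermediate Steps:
Function('r')(R) = Mul(-4, R)
Function('s')(C, q) = Mul(C, Add(-3, C)) (Function('s')(C, q) = Mul(Add(-3, C), C) = Mul(C, Add(-3, C)))
Add(294, Mul(Add(Function('r')(16), Function('s')(-2, 9)), Add(-82, 206))) = Add(294, Mul(Add(Mul(-4, 16), Mul(-2, Add(-3, -2))), Add(-82, 206))) = Add(294, Mul(Add(-64, Mul(-2, -5)), 124)) = Add(294, Mul(Add(-64, 10), 124)) = Add(294, Mul(-54, 124)) = Add(294, -6696) = -6402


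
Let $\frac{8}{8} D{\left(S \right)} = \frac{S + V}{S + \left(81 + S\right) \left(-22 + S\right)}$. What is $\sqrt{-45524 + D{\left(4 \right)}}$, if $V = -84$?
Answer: $\frac{2 i \sqrt{6625657759}}{763} \approx 213.36 i$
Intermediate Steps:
$D{\left(S \right)} = \frac{-84 + S}{S + \left(-22 + S\right) \left(81 + S\right)}$ ($D{\left(S \right)} = \frac{S - 84}{S + \left(81 + S\right) \left(-22 + S\right)} = \frac{-84 + S}{S + \left(-22 + S\right) \left(81 + S\right)}$)
$\sqrt{-45524 + D{\left(4 \right)}} = \sqrt{-45524 + \frac{-84 + 4}{-1782 + 4^{2} + 60 \cdot 4}} = \sqrt{-45524 + \frac{1}{-1782 + 16 + 240} \left(-80\right)} = \sqrt{-45524 + \frac{1}{-1526} \left(-80\right)} = \sqrt{-45524 - - \frac{40}{763}} = \sqrt{-45524 + \frac{40}{763}} = \sqrt{- \frac{34734772}{763}} = \frac{2 i \sqrt{6625657759}}{763}$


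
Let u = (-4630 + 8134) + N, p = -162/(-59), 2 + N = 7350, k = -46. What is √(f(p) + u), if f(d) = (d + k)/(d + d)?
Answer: 7*√17926/9 ≈ 104.14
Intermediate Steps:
N = 7348 (N = -2 + 7350 = 7348)
p = 162/59 (p = -162*(-1/59) = 162/59 ≈ 2.7458)
u = 10852 (u = (-4630 + 8134) + 7348 = 3504 + 7348 = 10852)
f(d) = (-46 + d)/(2*d) (f(d) = (d - 46)/(d + d) = (-46 + d)/((2*d)) = (-46 + d)*(1/(2*d)) = (-46 + d)/(2*d))
√(f(p) + u) = √((-46 + 162/59)/(2*(162/59)) + 10852) = √((½)*(59/162)*(-2552/59) + 10852) = √(-638/81 + 10852) = √(878374/81) = 7*√17926/9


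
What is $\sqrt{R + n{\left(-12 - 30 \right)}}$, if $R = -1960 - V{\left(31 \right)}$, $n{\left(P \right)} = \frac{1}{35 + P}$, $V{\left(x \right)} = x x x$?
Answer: $\frac{i \sqrt{1555806}}{7} \approx 178.19 i$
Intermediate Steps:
$V{\left(x \right)} = x^{3}$ ($V{\left(x \right)} = x^{2} x = x^{3}$)
$R = -31751$ ($R = -1960 - 31^{3} = -1960 - 29791 = -31751$)
$\sqrt{R + n{\left(-12 - 30 \right)}} = \sqrt{-31751 + \frac{1}{35 - 42}} = \sqrt{-31751 + \frac{1}{-7}} = \sqrt{-31751 - \frac{1}{7}} = \sqrt{- \frac{222258}{7}} = \frac{i \sqrt{1555806}}{7}$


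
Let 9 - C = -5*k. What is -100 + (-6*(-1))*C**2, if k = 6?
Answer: 9026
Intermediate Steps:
C = 39 (C = 9 - (-5)*6 = 9 - 1*(-30) = 9 + 30 = 39)
-100 + (-6*(-1))*C**2 = -100 - 6*(-1)*39**2 = -100 + 6*1521 = -100 + 9126 = 9026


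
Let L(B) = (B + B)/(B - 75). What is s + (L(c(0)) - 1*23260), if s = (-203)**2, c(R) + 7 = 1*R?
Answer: 735916/41 ≈ 17949.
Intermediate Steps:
c(R) = -7 + R (c(R) = -7 + 1*R = -7 + R)
L(B) = 2*B/(-75 + B) (L(B) = (2*B)/(-75 + B) = 2*B/(-75 + B))
s = 41209
s + (L(c(0)) - 1*23260) = 41209 + (2*(-7 + 0)/(-75 + (-7 + 0)) - 1*23260) = 41209 + (2*(-7)/(-75 - 7) - 23260) = 41209 + (2*(-7)/(-82) - 23260) = 41209 + (2*(-7)*(-1/82) - 23260) = 41209 + (7/41 - 23260) = 41209 - 953653/41 = 735916/41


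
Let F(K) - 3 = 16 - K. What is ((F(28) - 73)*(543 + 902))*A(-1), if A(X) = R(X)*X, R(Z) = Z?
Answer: -118490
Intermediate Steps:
F(K) = 19 - K (F(K) = 3 + (16 - K) = 19 - K)
A(X) = X² (A(X) = X*X = X²)
((F(28) - 73)*(543 + 902))*A(-1) = (((19 - 1*28) - 73)*(543 + 902))*(-1)² = (((19 - 28) - 73)*1445)*1 = ((-9 - 73)*1445)*1 = -82*1445*1 = -118490*1 = -118490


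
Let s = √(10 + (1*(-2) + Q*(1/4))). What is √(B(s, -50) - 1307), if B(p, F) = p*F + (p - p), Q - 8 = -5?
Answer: √(-1307 - 25*√35) ≈ 38.143*I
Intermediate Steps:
Q = 3 (Q = 8 - 5 = 3)
s = √35/2 (s = √(10 + (1*(-2) + 3*(1/4))) = √(10 + (-2 + 3*(1*(¼)))) = √(10 + (-2 + 3*(¼))) = √(10 + (-2 + ¾)) = √(10 - 5/4) = √(35/4) = √35/2 ≈ 2.9580)
B(p, F) = F*p (B(p, F) = F*p + 0 = F*p)
√(B(s, -50) - 1307) = √(-25*√35 - 1307) = √(-1307 - 25*√35)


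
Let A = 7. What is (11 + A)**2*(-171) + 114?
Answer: -55290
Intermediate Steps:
(11 + A)**2*(-171) + 114 = (11 + 7)**2*(-171) + 114 = 18**2*(-171) + 114 = 324*(-171) + 114 = -55404 + 114 = -55290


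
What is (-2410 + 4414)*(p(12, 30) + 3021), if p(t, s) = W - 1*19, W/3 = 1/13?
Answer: 78214116/13 ≈ 6.0165e+6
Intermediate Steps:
W = 3/13 ≈ 0.23077
p(t, s) = -244/13 (p(t, s) = 3/13 - 1*19 = 3/13 - 19 = -244/13)
(-2410 + 4414)*(p(12, 30) + 3021) = (-2410 + 4414)*(-244/13 + 3021) = 2004*(39029/13) = 78214116/13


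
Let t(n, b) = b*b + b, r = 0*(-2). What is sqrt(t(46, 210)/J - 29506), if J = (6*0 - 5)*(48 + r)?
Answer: 5*I*sqrt(19002)/4 ≈ 172.31*I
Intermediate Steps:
r = 0
J = -240 (J = (6*0 - 5)*(48 + 0) = (0 - 5)*48 = -5*48 = -240)
t(n, b) = b + b**2 (t(n, b) = b**2 + b = b + b**2)
sqrt(t(46, 210)/J - 29506) = sqrt((210*(1 + 210))/(-240) - 29506) = sqrt((210*211)*(-1/240) - 29506) = sqrt(44310*(-1/240) - 29506) = sqrt(-1477/8 - 29506) = sqrt(-237525/8) = 5*I*sqrt(19002)/4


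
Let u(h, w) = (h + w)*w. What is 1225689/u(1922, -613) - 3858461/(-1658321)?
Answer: 151929841724/190094994551 ≈ 0.79923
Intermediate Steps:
u(h, w) = w*(h + w)
1225689/u(1922, -613) - 3858461/(-1658321) = 1225689/((-613*(1922 - 613))) - 3858461/(-1658321) = 1225689/((-613*1309)) - 3858461*(-1/1658321) = 1225689/(-802417) + 3858461/1658321 = 1225689*(-1/802417) + 3858461/1658321 = -1225689/802417 + 3858461/1658321 = 151929841724/190094994551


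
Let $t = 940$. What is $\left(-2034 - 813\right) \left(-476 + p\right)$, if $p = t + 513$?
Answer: $-2781519$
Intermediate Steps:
$p = 1453$ ($p = 940 + 513 = 1453$)
$\left(-2034 - 813\right) \left(-476 + p\right) = \left(-2034 - 813\right) \left(-476 + 1453\right) = \left(-2847\right) 977 = -2781519$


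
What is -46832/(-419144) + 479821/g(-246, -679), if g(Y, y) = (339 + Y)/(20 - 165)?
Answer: -3645192395263/4872549 ≈ -7.4811e+5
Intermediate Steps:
g(Y, y) = -339/145 - Y/145 (g(Y, y) = (339 + Y)/(-145) = (339 + Y)*(-1/145) = -339/145 - Y/145)
-46832/(-419144) + 479821/g(-246, -679) = -46832/(-419144) + 479821/(-339/145 - 1/145*(-246)) = -46832*(-1/419144) + 479821/(-339/145 + 246/145) = 5854/52393 + 479821/(-93/145) = 5854/52393 + 479821*(-145/93) = 5854/52393 - 69574045/93 = -3645192395263/4872549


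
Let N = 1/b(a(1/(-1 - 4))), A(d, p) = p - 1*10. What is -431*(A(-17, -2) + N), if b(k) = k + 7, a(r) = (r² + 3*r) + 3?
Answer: 1209817/236 ≈ 5126.3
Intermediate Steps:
a(r) = 3 + r² + 3*r
b(k) = 7 + k
A(d, p) = -10 + p (A(d, p) = p - 10 = -10 + p)
N = 25/236 (N = 1/(7 + (3 + (1/(-1 - 4))² + 3/(-1 - 4))) = 1/(7 + (3 + (1/(-5))² + 3/(-5))) = 1/(7 + (3 + (-⅕)² + 3*(-⅕))) = 1/(7 + (3 + 1/25 - ⅗)) = 1/(7 + 61/25) = 1/(236/25) = 25/236 ≈ 0.10593)
-431*(A(-17, -2) + N) = -431*((-10 - 2) + 25/236) = -431*(-12 + 25/236) = -431*(-2807/236) = 1209817/236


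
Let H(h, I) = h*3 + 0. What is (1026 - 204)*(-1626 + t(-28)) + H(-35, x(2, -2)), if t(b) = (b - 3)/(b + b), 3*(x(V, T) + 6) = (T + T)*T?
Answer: -37414215/28 ≈ -1.3362e+6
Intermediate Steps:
x(V, T) = -6 + 2*T**2/3 (x(V, T) = -6 + ((T + T)*T)/3 = -6 + ((2*T)*T)/3 = -6 + (2*T**2)/3 = -6 + 2*T**2/3)
t(b) = (-3 + b)/(2*b) (t(b) = (-3 + b)/((2*b)) = (-3 + b)*(1/(2*b)) = (-3 + b)/(2*b))
H(h, I) = 3*h (H(h, I) = 3*h + 0 = 3*h)
(1026 - 204)*(-1626 + t(-28)) + H(-35, x(2, -2)) = (1026 - 204)*(-1626 + (1/2)*(-3 - 28)/(-28)) + 3*(-35) = 822*(-1626 + (1/2)*(-1/28)*(-31)) - 105 = 822*(-1626 + 31/56) - 105 = 822*(-91025/56) - 105 = -37411275/28 - 105 = -37414215/28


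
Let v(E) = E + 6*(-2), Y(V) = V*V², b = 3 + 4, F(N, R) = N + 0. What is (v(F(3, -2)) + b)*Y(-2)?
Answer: 16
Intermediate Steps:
F(N, R) = N
b = 7
Y(V) = V³
v(E) = -12 + E (v(E) = E - 12 = -12 + E)
(v(F(3, -2)) + b)*Y(-2) = ((-12 + 3) + 7)*(-2)³ = (-9 + 7)*(-8) = -2*(-8) = 16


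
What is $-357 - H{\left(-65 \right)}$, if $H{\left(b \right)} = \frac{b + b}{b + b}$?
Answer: $-358$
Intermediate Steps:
$H{\left(b \right)} = 1$ ($H{\left(b \right)} = \frac{2 b}{2 b} = 2 b \frac{1}{2 b} = 1$)
$-357 - H{\left(-65 \right)} = -357 - 1 = -358$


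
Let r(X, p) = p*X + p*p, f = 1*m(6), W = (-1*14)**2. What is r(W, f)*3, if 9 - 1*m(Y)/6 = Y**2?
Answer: -16524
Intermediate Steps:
m(Y) = 54 - 6*Y**2
W = 196 (W = (-14)**2 = 196)
f = -162 (f = 1*(54 - 6*6**2) = 1*(54 - 6*36) = 1*(54 - 216) = 1*(-162) = -162)
r(X, p) = p**2 + X*p (r(X, p) = X*p + p**2 = p**2 + X*p)
r(W, f)*3 = -162*(196 - 162)*3 = -162*34*3 = -5508*3 = -16524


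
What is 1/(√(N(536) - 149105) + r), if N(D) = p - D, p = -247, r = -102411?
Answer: -102411/10488162809 - 8*I*√2342/10488162809 ≈ -9.7644e-6 - 3.6913e-8*I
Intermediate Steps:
N(D) = -247 - D
1/(√(N(536) - 149105) + r) = 1/(√((-247 - 1*536) - 149105) - 102411) = 1/(√((-247 - 536) - 149105) - 102411) = 1/(√(-783 - 149105) - 102411) = 1/(√(-149888) - 102411) = 1/(8*I*√2342 - 102411) = 1/(-102411 + 8*I*√2342)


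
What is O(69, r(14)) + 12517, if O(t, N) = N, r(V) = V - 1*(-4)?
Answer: 12535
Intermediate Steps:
r(V) = 4 + V (r(V) = V + 4 = 4 + V)
O(69, r(14)) + 12517 = (4 + 14) + 12517 = 18 + 12517 = 12535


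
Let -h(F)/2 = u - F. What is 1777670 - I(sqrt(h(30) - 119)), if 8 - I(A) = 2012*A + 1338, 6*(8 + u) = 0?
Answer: 1779000 + 2012*I*sqrt(43) ≈ 1.779e+6 + 13194.0*I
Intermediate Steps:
u = -8 (u = -8 + (1/6)*0 = -8 + 0 = -8)
h(F) = 16 + 2*F (h(F) = -2*(-8 - F) = 16 + 2*F)
I(A) = -1330 - 2012*A (I(A) = 8 - (2012*A + 1338) = 8 - (1338 + 2012*A) = 8 + (-1338 - 2012*A) = -1330 - 2012*A)
1777670 - I(sqrt(h(30) - 119)) = 1777670 - (-1330 - 2012*sqrt((16 + 2*30) - 119)) = 1777670 - (-1330 - 2012*sqrt((16 + 60) - 119)) = 1777670 - (-1330 - 2012*sqrt(76 - 119)) = 1777670 - (-1330 - 2012*I*sqrt(43)) = 1777670 + (1330 + 2012*I*sqrt(43)) = 1779000 + 2012*I*sqrt(43)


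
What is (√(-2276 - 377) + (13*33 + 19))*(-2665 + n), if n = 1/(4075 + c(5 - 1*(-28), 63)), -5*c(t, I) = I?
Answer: -3031362600/2539 - 54131475*I*√2653/20312 ≈ -1.1939e+6 - 1.3727e+5*I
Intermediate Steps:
c(t, I) = -I/5
n = 5/20312 (n = 1/(4075 - ⅕*63) = 1/(4075 - 63/5) = 1/(20312/5) = 5/20312 ≈ 0.00024616)
(√(-2276 - 377) + (13*33 + 19))*(-2665 + n) = (√(-2276 - 377) + (13*33 + 19))*(-2665 + 5/20312) = (√(-2653) + (429 + 19))*(-54131475/20312) = (I*√2653 + 448)*(-54131475/20312) = (448 + I*√2653)*(-54131475/20312) = -3031362600/2539 - 54131475*I*√2653/20312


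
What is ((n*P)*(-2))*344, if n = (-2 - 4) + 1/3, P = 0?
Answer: 0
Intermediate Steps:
n = -17/3 (n = -6 + ⅓ = -17/3 ≈ -5.6667)
((n*P)*(-2))*344 = (-17/3*0*(-2))*344 = (0*(-2))*344 = 0*344 = 0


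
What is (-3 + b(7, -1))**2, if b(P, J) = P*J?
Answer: 100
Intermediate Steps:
b(P, J) = J*P
(-3 + b(7, -1))**2 = (-3 - 1*7)**2 = (-3 - 7)**2 = (-10)**2 = 100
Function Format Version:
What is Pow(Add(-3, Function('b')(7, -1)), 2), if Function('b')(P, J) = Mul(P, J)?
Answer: 100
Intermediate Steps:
Function('b')(P, J) = Mul(J, P)
Pow(Add(-3, Function('b')(7, -1)), 2) = Pow(Add(-3, Mul(-1, 7)), 2) = Pow(Add(-3, -7), 2) = Pow(-10, 2) = 100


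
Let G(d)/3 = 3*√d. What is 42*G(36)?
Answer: 2268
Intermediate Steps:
G(d) = 9*√d (G(d) = 3*(3*√d) = 9*√d)
42*G(36) = 42*(9*√36) = 42*(9*6) = 42*54 = 2268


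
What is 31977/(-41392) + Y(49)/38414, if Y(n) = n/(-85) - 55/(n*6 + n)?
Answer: -17906927769517/23178695678320 ≈ -0.77256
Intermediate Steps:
Y(n) = -55/(7*n) - n/85 (Y(n) = n*(-1/85) - 55/(6*n + n) = -n/85 - 55*1/(7*n) = -n/85 - 55/(7*n) = -55/(7*n) - n/85)
31977/(-41392) + Y(49)/38414 = 31977/(-41392) + (-55/7/49 - 1/85*49)/38414 = 31977*(-1/41392) + (-55/7*1/49 - 49/85)*(1/38414) = -31977/41392 + (-55/343 - 49/85)*(1/38414) = -31977/41392 - 21482/29155*1/38414 = -31977/41392 - 10741/559980085 = -17906927769517/23178695678320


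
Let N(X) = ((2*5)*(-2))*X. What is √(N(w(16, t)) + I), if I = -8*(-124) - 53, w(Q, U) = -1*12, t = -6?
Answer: 3*√131 ≈ 34.337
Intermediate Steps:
w(Q, U) = -12
I = 939 (I = 992 - 53 = 939)
N(X) = -20*X (N(X) = (10*(-2))*X = -20*X)
√(N(w(16, t)) + I) = √(-20*(-12) + 939) = √(240 + 939) = √1179 = 3*√131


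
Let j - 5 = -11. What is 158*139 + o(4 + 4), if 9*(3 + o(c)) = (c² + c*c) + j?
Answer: 197753/9 ≈ 21973.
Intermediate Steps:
j = -6 (j = 5 - 11 = -6)
o(c) = -11/3 + 2*c²/9 (o(c) = -3 + ((c² + c*c) - 6)/9 = -3 + ((c² + c²) - 6)/9 = -3 + (2*c² - 6)/9 = -3 + (-6 + 2*c²)/9 = -3 + (-⅔ + 2*c²/9) = -11/3 + 2*c²/9)
158*139 + o(4 + 4) = 158*139 + (-11/3 + 2*(4 + 4)²/9) = 21962 + (-11/3 + (2/9)*8²) = 21962 + (-11/3 + (2/9)*64) = 21962 + (-11/3 + 128/9) = 21962 + 95/9 = 197753/9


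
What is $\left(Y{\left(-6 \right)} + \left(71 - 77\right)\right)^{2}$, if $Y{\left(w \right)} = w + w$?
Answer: $324$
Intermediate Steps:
$Y{\left(w \right)} = 2 w$
$\left(Y{\left(-6 \right)} + \left(71 - 77\right)\right)^{2} = \left(2 \left(-6\right) + \left(71 - 77\right)\right)^{2} = \left(-12 - 6\right)^{2} = \left(-18\right)^{2} = 324$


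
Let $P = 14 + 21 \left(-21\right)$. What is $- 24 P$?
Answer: $10248$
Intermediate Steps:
$P = -427$ ($P = 14 - 441 = -427$)
$- 24 P = \left(-24\right) \left(-427\right) = 10248$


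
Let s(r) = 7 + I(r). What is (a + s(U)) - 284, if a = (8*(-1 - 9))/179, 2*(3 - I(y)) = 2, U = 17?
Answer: -49305/179 ≈ -275.45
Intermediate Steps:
I(y) = 2 (I(y) = 3 - 1/2*2 = 3 - 1 = 2)
a = -80/179 (a = (8*(-10))*(1/179) = -80*1/179 = -80/179 ≈ -0.44693)
s(r) = 9 (s(r) = 7 + 2 = 9)
(a + s(U)) - 284 = (-80/179 + 9) - 284 = 1531/179 - 284 = -49305/179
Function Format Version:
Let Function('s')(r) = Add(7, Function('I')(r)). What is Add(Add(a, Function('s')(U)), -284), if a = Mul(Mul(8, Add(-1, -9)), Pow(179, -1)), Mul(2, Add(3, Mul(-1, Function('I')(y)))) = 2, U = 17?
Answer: Rational(-49305, 179) ≈ -275.45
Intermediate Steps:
Function('I')(y) = 2 (Function('I')(y) = Add(3, Mul(Rational(-1, 2), 2)) = Add(3, -1) = 2)
a = Rational(-80, 179) (a = Mul(Mul(8, -10), Rational(1, 179)) = Mul(-80, Rational(1, 179)) = Rational(-80, 179) ≈ -0.44693)
Function('s')(r) = 9 (Function('s')(r) = Add(7, 2) = 9)
Add(Add(a, Function('s')(U)), -284) = Add(Add(Rational(-80, 179), 9), -284) = Add(Rational(1531, 179), -284) = Rational(-49305, 179)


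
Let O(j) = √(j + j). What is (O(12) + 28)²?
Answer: 808 + 112*√6 ≈ 1082.3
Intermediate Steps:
O(j) = √2*√j (O(j) = √(2*j) = √2*√j)
(O(12) + 28)² = (√2*√12 + 28)² = (√2*(2*√3) + 28)² = (2*√6 + 28)² = (28 + 2*√6)²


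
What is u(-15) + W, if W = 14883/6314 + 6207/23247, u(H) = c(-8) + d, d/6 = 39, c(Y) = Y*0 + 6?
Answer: 3760189/15498 ≈ 242.62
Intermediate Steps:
c(Y) = 6 (c(Y) = 0 + 6 = 6)
d = 234 (d = 6*39 = 234)
u(H) = 240 (u(H) = 6 + 234 = 240)
W = 40669/15498 (W = 14883*(1/6314) + 6207*(1/23247) = 33/14 + 2069/7749 = 40669/15498 ≈ 2.6241)
u(-15) + W = 240 + 40669/15498 = 3760189/15498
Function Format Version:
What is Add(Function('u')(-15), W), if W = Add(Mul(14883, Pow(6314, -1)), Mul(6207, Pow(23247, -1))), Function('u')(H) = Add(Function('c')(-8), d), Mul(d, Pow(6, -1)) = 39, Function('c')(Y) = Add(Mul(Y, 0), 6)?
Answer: Rational(3760189, 15498) ≈ 242.62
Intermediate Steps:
Function('c')(Y) = 6 (Function('c')(Y) = Add(0, 6) = 6)
d = 234 (d = Mul(6, 39) = 234)
Function('u')(H) = 240 (Function('u')(H) = Add(6, 234) = 240)
W = Rational(40669, 15498) (W = Add(Mul(14883, Rational(1, 6314)), Mul(6207, Rational(1, 23247))) = Add(Rational(33, 14), Rational(2069, 7749)) = Rational(40669, 15498) ≈ 2.6241)
Add(Function('u')(-15), W) = Add(240, Rational(40669, 15498)) = Rational(3760189, 15498)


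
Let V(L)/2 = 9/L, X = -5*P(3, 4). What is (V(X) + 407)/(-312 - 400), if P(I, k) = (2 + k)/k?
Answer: -2023/3560 ≈ -0.56826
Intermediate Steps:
P(I, k) = (2 + k)/k
X = -15/2 (X = -5*(2 + 4)/4 = -5*6/4 = -5*3/2 = -15/2 ≈ -7.5000)
V(L) = 18/L (V(L) = 2*(9/L) = 18/L)
(V(X) + 407)/(-312 - 400) = (18/(-15/2) + 407)/(-312 - 400) = (18*(-2/15) + 407)/(-712) = (-12/5 + 407)*(-1/712) = (2023/5)*(-1/712) = -2023/3560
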